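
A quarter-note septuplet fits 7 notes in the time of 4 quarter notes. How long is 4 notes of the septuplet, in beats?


Septuplet: 7 notes occupy the space of 4 quarter notes
Space = 4 × 1 = 4 beats
Each septuplet note = 4 / 7 = 4/7 beats
4 notes = 4 × 4/7 = 16/7
= 16/7 beats


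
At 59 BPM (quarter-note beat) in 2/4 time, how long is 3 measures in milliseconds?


Let's work it out.
Quarter-note beat duration = 60000 / 59 ms
Beats per measure (2/4) = 2
One measure = 2 × 60000 / 59 = 120000 / 59 ms
3 measures = 3 × 120000 / 59 = 360000 / 59
= 6101.7 ms


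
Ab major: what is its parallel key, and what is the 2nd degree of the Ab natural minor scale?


Step by step:
Parallel keys share the same tonic but differ in mode
Ab major → parallel is Ab minor
Ab natural minor scale: Ab Bb Cb Db Eb Fb Gb
= Ab minor; 2nd degree = Bb


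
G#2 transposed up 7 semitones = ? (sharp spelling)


Solution.
G#2: chromatic position 8 in octave 2 → absolute = 2×12 + 8 = 32
Transpose up 7: 32 + 7 = 39
39 = 3×12 + 3 → D# in octave 3
Result = D#3


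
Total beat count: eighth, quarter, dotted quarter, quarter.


Working:
Beat values:
  eighth = 0.5 beats
  quarter = 1 beat
  dotted quarter = 1.5 beats
  quarter = 1 beat
Sum = 0.5 + 1 + 1.5 + 1
= 4 beats


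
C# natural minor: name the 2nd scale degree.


Step by step:
Natural minor scale pattern: W-H-W-W-H-W-W (2-1-2-2-1-2-2 semitones)
Starting from C#:
  C# + 2 semitones → D#
  D# + 1 semitone → E
  E + 2 semitones → F#
  F# + 2 semitones → G#
  G# + 1 semitone → A
  A + 2 semitones → B
  B + 2 semitones → C#
Scale: C# D# E F# G# A B
Degree 2 = D#


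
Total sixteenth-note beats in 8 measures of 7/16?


Reasoning:
Time signature 7/16: the bottom number 16 means the sixteenth note gets one count
The top number 7 means 7 sixteenth-note beats per measure
Total = 7 × 8 measures
= 56 sixteenth-note beats


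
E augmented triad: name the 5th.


Reasoning:
Augmented triad = root + major 3rd (4 semitones) + augmented 5th (8 semitones)
A triad on E stacks thirds, so the chord tones use letter names E-G-B
Root: E
Major 3rd above E: G#
Augmented 5th above E: B#
The 5th = B#


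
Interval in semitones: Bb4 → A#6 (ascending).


Reasoning:
Absolute semitone position = octave×12 + chromatic position
Bb4: 4×12 + 10 = 58
A#6: 6×12 + 10 = 82
Difference = 82 - 58 = 24
= 24 semitones


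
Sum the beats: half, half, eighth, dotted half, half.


Beat values:
  half = 2 beats
  half = 2 beats
  eighth = 0.5 beats
  dotted half = 3 beats
  half = 2 beats
Sum = 2 + 2 + 0.5 + 3 + 2
= 9.5 beats


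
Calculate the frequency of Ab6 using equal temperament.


Step by step:
f = 440 × 2^(n/12) where n = semitones from A4
Ab6: 23 semitones from A4
f = 440 × 2^(23/12)
f = 1661.22 Hz


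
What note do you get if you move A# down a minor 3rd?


minor 3rd: 3 letter names, 3 semitones
Letter: A - 2 → F
Pitch: A# - 3 semitones, spelled as an F → F##
= F##


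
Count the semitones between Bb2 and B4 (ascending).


Absolute semitone position = octave×12 + chromatic position
Bb2: 2×12 + 10 = 34
B4: 4×12 + 11 = 59
Difference = 59 - 34 = 25
= 25 semitones


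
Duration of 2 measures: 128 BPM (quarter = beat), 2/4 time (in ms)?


Solution.
Quarter-note beat duration = 60000 / 128 ms
Beats per measure (2/4) = 2
One measure = 2 × 60000 / 128 = 120000 / 128 ms
2 measures = 2 × 120000 / 128 = 240000 / 128
= 1875.0 ms


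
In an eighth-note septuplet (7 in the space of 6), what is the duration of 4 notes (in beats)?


Septuplet: 7 notes occupy the space of 6 eighth notes
Space = 6 × 1/2 = 3 beats
Each septuplet note = 3 / 7 = 3/7 beats
4 notes = 4 × 3/7 = 12/7
= 12/7 beats


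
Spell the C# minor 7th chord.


Minor 7th chord = root + minor 3rd + perfect 5th + minor 7th
Seventh chords stack in thirds, so the letter names are C-E-G-B
Root: C#
Minor 3rd above C#: E
Perfect 5th above C#: G#
Minor 7th above C#: B
Chord = C# E G# B


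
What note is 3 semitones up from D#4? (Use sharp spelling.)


D#4: chromatic position 3 in octave 4 → absolute = 4×12 + 3 = 51
Transpose up 3: 51 + 3 = 54
54 = 4×12 + 6 → F# in octave 4
Result = F#4


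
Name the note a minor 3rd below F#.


A 3rd spans 3 letter names, so from F we land on D
A minor 3rd = 3 semitones below F#
Spell D at that pitch: D#
= D#


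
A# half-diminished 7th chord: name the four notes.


Solution.
Half-diminished 7th chord = root + minor 3rd + diminished 5th + minor 7th
Seventh chords stack in thirds, so the letter names are A-C-E-G
Root: A#
Minor 3rd above A#: C#
Diminished 5th above A#: E
Minor 7th above A#: G#
Chord = A# C# E G#


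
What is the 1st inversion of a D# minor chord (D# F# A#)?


Reasoning:
Root position: D# F# A#
1st inversion: move root up an octave
Bass note: F#
Notes (bottom to top) = F# A# D#


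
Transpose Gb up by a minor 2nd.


Solution.
minor 2nd: 2 letter names, 1 semitones
Letter: G + 1 → A
Pitch: Gb + 1 semitones, spelled as an A → Abb
= Abb


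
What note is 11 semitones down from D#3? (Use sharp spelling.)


Solution.
D#3: chromatic position 3 in octave 3 → absolute = 3×12 + 3 = 39
Transpose down 11: 39 - 11 = 28
28 = 2×12 + 4 → E in octave 2
Result = E2


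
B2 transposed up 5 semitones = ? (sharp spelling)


B2: chromatic position 11 in octave 2 → absolute = 2×12 + 11 = 35
Transpose up 5: 35 + 5 = 40
40 = 3×12 + 4 → E in octave 3
Result = E3


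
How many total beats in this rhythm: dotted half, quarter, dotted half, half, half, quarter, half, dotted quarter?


Beat values:
  dotted half = 3 beats
  quarter = 1 beat
  dotted half = 3 beats
  half = 2 beats
  half = 2 beats
  quarter = 1 beat
  half = 2 beats
  dotted quarter = 1.5 beats
Sum = 3 + 1 + 3 + 2 + 2 + 1 + 2 + 1.5
= 15.5 beats


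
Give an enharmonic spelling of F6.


Reasoning:
Enharmonic notes sound the same pitch but are spelled with different letter names
F and E# name the same pitch class
= E#6


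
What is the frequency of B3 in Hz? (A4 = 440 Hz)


Let's work it out.
f = 440 × 2^(n/12) where n = semitones from A4
B3: -10 semitones from A4
f = 440 × 2^(-10/12)
f = 246.94 Hz


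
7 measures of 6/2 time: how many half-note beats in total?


Time signature 6/2: the bottom number 2 means the half note gets one count
The top number 6 means 6 half-note beats per measure
Total = 6 × 7 measures
= 42 half-note beats


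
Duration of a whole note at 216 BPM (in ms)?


Reasoning:
One quarter-note beat = 60000 / BPM = 60000 / 216 ms
Whole note = 4 × quarter note
Duration = 4 × 60000 / 216 = 240000 / 216
= 1111.1 ms


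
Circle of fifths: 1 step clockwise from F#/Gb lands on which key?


Step by step:
Each clockwise step on the circle of fifths moves up a perfect 5th
From F#/Gb: F#/Gb → Db
= Db


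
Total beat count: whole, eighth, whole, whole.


Solution.
Beat values:
  whole = 4 beats
  eighth = 0.5 beats
  whole = 4 beats
  whole = 4 beats
Sum = 4 + 0.5 + 4 + 4
= 12.5 beats


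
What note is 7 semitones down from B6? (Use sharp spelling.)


Working:
B6: chromatic position 11 in octave 6 → absolute = 6×12 + 11 = 83
Transpose down 7: 83 - 7 = 76
76 = 6×12 + 4 → E in octave 6
Result = E6


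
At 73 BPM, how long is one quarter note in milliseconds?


Working:
One quarter-note beat = 60000 / BPM = 60000 / 73 ms
Duration = 60000 / 73
= 821.9 ms


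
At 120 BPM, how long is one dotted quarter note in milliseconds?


Step by step:
One quarter-note beat = 60000 / BPM = 60000 / 120 ms
Dotted quarter note = 3/2 × quarter note
Duration = 3/2 × 60000 / 120 = 90000 / 120
= 750.0 ms


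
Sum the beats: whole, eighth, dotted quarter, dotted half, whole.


Working:
Beat values:
  whole = 4 beats
  eighth = 0.5 beats
  dotted quarter = 1.5 beats
  dotted half = 3 beats
  whole = 4 beats
Sum = 4 + 0.5 + 1.5 + 3 + 4
= 13 beats


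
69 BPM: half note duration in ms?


Let's work it out.
One quarter-note beat = 60000 / BPM = 60000 / 69 ms
Half note = 2 × quarter note
Duration = 2 × 60000 / 69 = 120000 / 69
= 1739.1 ms


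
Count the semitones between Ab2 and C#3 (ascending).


Absolute semitone position = octave×12 + chromatic position
Ab2: 2×12 + 8 = 32
C#3: 3×12 + 1 = 37
Difference = 37 - 32 = 5
= 5 semitones


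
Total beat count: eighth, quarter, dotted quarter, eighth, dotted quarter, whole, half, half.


Beat values:
  eighth = 0.5 beats
  quarter = 1 beat
  dotted quarter = 1.5 beats
  eighth = 0.5 beats
  dotted quarter = 1.5 beats
  whole = 4 beats
  half = 2 beats
  half = 2 beats
Sum = 0.5 + 1 + 1.5 + 0.5 + 1.5 + 4 + 2 + 2
= 13 beats


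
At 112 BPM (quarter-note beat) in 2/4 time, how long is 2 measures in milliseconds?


Quarter-note beat duration = 60000 / 112 ms
Beats per measure (2/4) = 2
One measure = 2 × 60000 / 112 = 120000 / 112 ms
2 measures = 2 × 120000 / 112 = 240000 / 112
= 2142.9 ms


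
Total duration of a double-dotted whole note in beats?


Let's work it out.
Base whole note = 4 beats
Dot 1 adds half the previous value: +2
Dot 2 adds half the previous value: +1
One double-dotted whole = 4 + 2 + 1 = 7
= 7 beats


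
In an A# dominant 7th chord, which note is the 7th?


Solution.
Dominant 7th chord = root + major 3rd + perfect 5th + minor 7th
Seventh chords stack in thirds, so the letter names are A-C-E-G
Root: A#
Major 3rd above A#: C##
Perfect 5th above A#: E#
Minor 7th above A#: G#
The 7th = G#


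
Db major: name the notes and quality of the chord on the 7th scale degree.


Db major scale: Db Eb F Gb Ab Bb C
Diatonic triad on degree 7 stacks scale notes 7, 2, 4: C Eb Gb
C→Eb = 3 semitones; C→Gb = 6 semitones → diminished triad
= C Eb Gb (diminished)


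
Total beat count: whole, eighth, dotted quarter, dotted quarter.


Step by step:
Beat values:
  whole = 4 beats
  eighth = 0.5 beats
  dotted quarter = 1.5 beats
  dotted quarter = 1.5 beats
Sum = 4 + 0.5 + 1.5 + 1.5
= 7.5 beats


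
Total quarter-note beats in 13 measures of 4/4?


Working:
Time signature 4/4: the bottom number 4 means the quarter note gets one count
The top number 4 means 4 quarter-note beats per measure
Total = 4 × 13 measures
= 52 quarter-note beats


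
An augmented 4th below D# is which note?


A 4th spans 4 letter names, so from D we land on A
An augmented 4th = 6 semitones below D#
Spell A at that pitch: A
= A


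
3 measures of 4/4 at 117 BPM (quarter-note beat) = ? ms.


Step by step:
Quarter-note beat duration = 60000 / 117 ms
Beats per measure (4/4) = 4
One measure = 4 × 60000 / 117 = 240000 / 117 ms
3 measures = 3 × 240000 / 117 = 720000 / 117
= 6153.8 ms


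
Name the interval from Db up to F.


Step by step:
Letter names: D → F spans 3 letter names → a 3rd
Semitones: Db → F = 4 half-steps
A 3rd of 4 semitones is a major 3rd
= major 3rd


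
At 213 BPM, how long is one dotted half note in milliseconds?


Working:
One quarter-note beat = 60000 / BPM = 60000 / 213 ms
Dotted half note = 3 × quarter note
Duration = 3 × 60000 / 213 = 180000 / 213
= 845.1 ms


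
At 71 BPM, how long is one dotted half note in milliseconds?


Reasoning:
One quarter-note beat = 60000 / BPM = 60000 / 71 ms
Dotted half note = 3 × quarter note
Duration = 3 × 60000 / 71 = 180000 / 71
= 2535.2 ms


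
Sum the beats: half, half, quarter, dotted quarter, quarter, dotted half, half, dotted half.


Let's work it out.
Beat values:
  half = 2 beats
  half = 2 beats
  quarter = 1 beat
  dotted quarter = 1.5 beats
  quarter = 1 beat
  dotted half = 3 beats
  half = 2 beats
  dotted half = 3 beats
Sum = 2 + 2 + 1 + 1.5 + 1 + 3 + 2 + 3
= 15.5 beats


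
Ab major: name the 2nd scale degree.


Step by step:
Major scale pattern: W-W-H-W-W-W-H (2-2-1-2-2-2-1 semitones)
Starting from Ab:
  Ab + 2 semitones → Bb
  Bb + 2 semitones → C
  C + 1 semitone → Db
  Db + 2 semitones → Eb
  Eb + 2 semitones → F
  F + 2 semitones → G
  G + 1 semitone → Ab
Scale: Ab Bb C Db Eb F G
Degree 2 = Bb


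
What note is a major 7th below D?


Step by step:
A 7th spans 7 letter names, so from D we land on E
A major 7th = 11 semitones below D
Spell E at that pitch: Eb
= Eb


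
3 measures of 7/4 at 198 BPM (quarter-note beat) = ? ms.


Step by step:
Quarter-note beat duration = 60000 / 198 ms
Beats per measure (7/4) = 7
One measure = 7 × 60000 / 198 = 420000 / 198 ms
3 measures = 3 × 420000 / 198 = 1260000 / 198
= 6363.6 ms


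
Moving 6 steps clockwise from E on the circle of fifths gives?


Step by step:
Each clockwise step on the circle of fifths moves up a perfect 5th
From E: E → B → F#/Gb → Db → Ab → Eb → Bb
= Bb


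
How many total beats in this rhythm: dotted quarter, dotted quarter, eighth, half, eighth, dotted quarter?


Beat values:
  dotted quarter = 1.5 beats
  dotted quarter = 1.5 beats
  eighth = 0.5 beats
  half = 2 beats
  eighth = 0.5 beats
  dotted quarter = 1.5 beats
Sum = 1.5 + 1.5 + 0.5 + 2 + 0.5 + 1.5
= 7.5 beats


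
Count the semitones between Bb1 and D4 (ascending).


Step by step:
Absolute semitone position = octave×12 + chromatic position
Bb1: 1×12 + 10 = 22
D4: 4×12 + 2 = 50
Difference = 50 - 22 = 28
= 28 semitones


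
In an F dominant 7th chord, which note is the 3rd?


Working:
Dominant 7th chord = root + major 3rd + perfect 5th + minor 7th
Seventh chords stack in thirds, so the letter names are F-A-C-E
Root: F
Major 3rd above F: A
Perfect 5th above F: C
Minor 7th above F: Eb
The 3rd = A


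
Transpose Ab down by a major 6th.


Working:
major 6th: 6 letter names, 9 semitones
Letter: A - 5 → C
Pitch: Ab - 9 semitones, spelled as a C → Cb
= Cb


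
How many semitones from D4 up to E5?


Working:
Absolute semitone position = octave×12 + chromatic position
D4: 4×12 + 2 = 50
E5: 5×12 + 4 = 64
Difference = 64 - 50 = 14
= 14 semitones


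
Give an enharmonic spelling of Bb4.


Reasoning:
Enharmonic notes sound the same pitch but are spelled with different letter names
Bb and A# name the same pitch class
= A#4


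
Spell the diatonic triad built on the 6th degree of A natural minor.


Reasoning:
A natural minor scale: A B C D E F G
Diatonic triad on degree 6 stacks scale notes 6, 1, 3: F A C
F→A = 4 semitones; F→C = 7 semitones → major triad
= F A C (major)


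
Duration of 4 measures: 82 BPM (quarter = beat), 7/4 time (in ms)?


Working:
Quarter-note beat duration = 60000 / 82 ms
Beats per measure (7/4) = 7
One measure = 7 × 60000 / 82 = 420000 / 82 ms
4 measures = 4 × 420000 / 82 = 1680000 / 82
= 20487.8 ms


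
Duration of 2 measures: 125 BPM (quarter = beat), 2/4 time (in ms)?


Quarter-note beat duration = 60000 / 125 ms
Beats per measure (2/4) = 2
One measure = 2 × 60000 / 125 = 120000 / 125 ms
2 measures = 2 × 120000 / 125 = 240000 / 125
= 1920.0 ms


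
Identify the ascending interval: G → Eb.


Solution.
Letter names: G → E spans 6 letter names → a 6th
Semitones: G → Eb = 8 half-steps
A 6th of 8 semitones is a minor 6th
= minor 6th


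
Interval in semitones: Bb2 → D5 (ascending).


Working:
Absolute semitone position = octave×12 + chromatic position
Bb2: 2×12 + 10 = 34
D5: 5×12 + 2 = 62
Difference = 62 - 34 = 28
= 28 semitones


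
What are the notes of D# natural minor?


Step by step:
Natural minor scale pattern: W-H-W-W-H-W-W (2-1-2-2-1-2-2 semitones)
Starting from D#:
  D# + 2 semitones → E#
  E# + 1 semitone → F#
  F# + 2 semitones → G#
  G# + 2 semitones → A#
  A# + 1 semitone → B
  B + 2 semitones → C#
  C# + 2 semitones → D#
Scale = D# E# F# G# A# B C#


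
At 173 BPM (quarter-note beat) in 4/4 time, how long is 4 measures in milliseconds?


Let's work it out.
Quarter-note beat duration = 60000 / 173 ms
Beats per measure (4/4) = 4
One measure = 4 × 60000 / 173 = 240000 / 173 ms
4 measures = 4 × 240000 / 173 = 960000 / 173
= 5549.1 ms


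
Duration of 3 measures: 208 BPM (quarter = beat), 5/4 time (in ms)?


Quarter-note beat duration = 60000 / 208 ms
Beats per measure (5/4) = 5
One measure = 5 × 60000 / 208 = 300000 / 208 ms
3 measures = 3 × 300000 / 208 = 900000 / 208
= 4326.9 ms


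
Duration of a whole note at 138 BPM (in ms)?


Solution.
One quarter-note beat = 60000 / BPM = 60000 / 138 ms
Whole note = 4 × quarter note
Duration = 4 × 60000 / 138 = 240000 / 138
= 1739.1 ms


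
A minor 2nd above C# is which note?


A 2nd spans 2 letter names, so from C we land on D
A minor 2nd = 1 semitone above C#
Spell D at that pitch: D
= D


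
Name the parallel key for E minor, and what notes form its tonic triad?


Step by step:
Parallel keys share the same tonic but differ in mode
E minor → parallel is E major
Tonic triad of E major = E G# B
= E major; triad = E G# B


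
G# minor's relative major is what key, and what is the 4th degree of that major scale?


The relative major shares the key signature and is a minor 3rd above the minor tonic
A minor 3rd above G# is B
→ relative major of G# minor is B major
B major scale: B C# D# E F# G# A#
= B major; 4th degree = E


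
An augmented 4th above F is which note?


Working:
A 4th spans 4 letter names, so from F we land on B
An augmented 4th = 6 semitones above F
Spell B at that pitch: B
= B


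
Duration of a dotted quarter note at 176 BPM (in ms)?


Let's work it out.
One quarter-note beat = 60000 / BPM = 60000 / 176 ms
Dotted quarter note = 3/2 × quarter note
Duration = 3/2 × 60000 / 176 = 90000 / 176
= 511.4 ms


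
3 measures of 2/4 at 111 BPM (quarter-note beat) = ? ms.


Step by step:
Quarter-note beat duration = 60000 / 111 ms
Beats per measure (2/4) = 2
One measure = 2 × 60000 / 111 = 120000 / 111 ms
3 measures = 3 × 120000 / 111 = 360000 / 111
= 3243.2 ms


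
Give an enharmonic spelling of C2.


Reasoning:
Enharmonic notes sound the same pitch but are spelled with different letter names
C and B# name the same pitch class
Octave numbers change at C, so C2 = B#1
= B#1


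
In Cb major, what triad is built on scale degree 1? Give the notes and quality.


Working:
Cb major scale: Cb Db Eb Fb Gb Ab Bb
Diatonic triad on degree 1 stacks scale notes 1, 3, 5: Cb Eb Gb
Cb→Eb = 4 semitones; Cb→Gb = 7 semitones → major triad
= Cb Eb Gb (major)


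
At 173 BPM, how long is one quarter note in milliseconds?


One quarter-note beat = 60000 / BPM = 60000 / 173 ms
Duration = 60000 / 173
= 346.8 ms


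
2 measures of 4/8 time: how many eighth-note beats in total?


Time signature 4/8: the bottom number 8 means the eighth note gets one count
The top number 4 means 4 eighth-note beats per measure
Total = 4 × 2 measures
= 8 eighth-note beats


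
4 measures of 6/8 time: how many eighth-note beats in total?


Solution.
Time signature 6/8: the bottom number 8 means the eighth note gets one count
The top number 6 means 6 eighth-note beats per measure
Total = 6 × 4 measures
= 24 eighth-note beats


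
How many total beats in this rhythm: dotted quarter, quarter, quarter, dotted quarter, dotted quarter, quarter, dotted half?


Beat values:
  dotted quarter = 1.5 beats
  quarter = 1 beat
  quarter = 1 beat
  dotted quarter = 1.5 beats
  dotted quarter = 1.5 beats
  quarter = 1 beat
  dotted half = 3 beats
Sum = 1.5 + 1 + 1 + 1.5 + 1.5 + 1 + 3
= 10.5 beats


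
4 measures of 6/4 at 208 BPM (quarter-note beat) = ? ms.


Reasoning:
Quarter-note beat duration = 60000 / 208 ms
Beats per measure (6/4) = 6
One measure = 6 × 60000 / 208 = 360000 / 208 ms
4 measures = 4 × 360000 / 208 = 1440000 / 208
= 6923.1 ms


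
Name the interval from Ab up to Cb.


Let's work it out.
Letter names: A → C spans 3 letter names → a 3rd
Semitones: Ab → Cb = 3 half-steps
A 3rd of 3 semitones is a minor 3rd
= minor 3rd


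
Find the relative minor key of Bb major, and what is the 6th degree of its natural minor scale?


The relative minor shares the major's key signature and starts on its 6th degree
6th degree = a major 6th above the tonic; a major 6th above Bb is G
→ relative minor of Bb major is G minor
G natural minor scale: G A Bb C D Eb F
= G minor; 6th degree = Eb


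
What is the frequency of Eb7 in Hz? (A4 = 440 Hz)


Solution.
f = 440 × 2^(n/12) where n = semitones from A4
Eb7: 30 semitones from A4
f = 440 × 2^(30/12)
f = 2489.02 Hz


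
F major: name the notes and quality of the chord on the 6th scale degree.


Let's work it out.
F major scale: F G A Bb C D E
Diatonic triad on degree 6 stacks scale notes 6, 1, 3: D F A
D→F = 3 semitones; D→A = 7 semitones → minor triad
= D F A (minor)


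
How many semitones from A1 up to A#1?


Solution.
Absolute semitone position = octave×12 + chromatic position
A1: 1×12 + 9 = 21
A#1: 1×12 + 10 = 22
Difference = 22 - 21 = 1
= 1 semitone


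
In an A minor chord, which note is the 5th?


Minor triad = root + minor 3rd (3 semitones) + perfect 5th (7 semitones)
A triad on A stacks thirds, so the chord tones use letter names A-C-E
Root: A
Minor 3rd above A: C
Perfect 5th above A: E
The 5th = E


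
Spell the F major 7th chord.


Major 7th chord = root + major 3rd + perfect 5th + major 7th
Seventh chords stack in thirds, so the letter names are F-A-C-E
Root: F
Major 3rd above F: A
Perfect 5th above F: C
Major 7th above F: E
Chord = F A C E


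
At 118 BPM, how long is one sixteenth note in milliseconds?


One quarter-note beat = 60000 / BPM = 60000 / 118 ms
Sixteenth note = 1/4 × quarter note
Duration = 1/4 × 60000 / 118 = 15000 / 118
= 127.1 ms


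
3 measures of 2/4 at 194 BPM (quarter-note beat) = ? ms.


Step by step:
Quarter-note beat duration = 60000 / 194 ms
Beats per measure (2/4) = 2
One measure = 2 × 60000 / 194 = 120000 / 194 ms
3 measures = 3 × 120000 / 194 = 360000 / 194
= 1855.7 ms


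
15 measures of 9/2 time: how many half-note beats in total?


Step by step:
Time signature 9/2: the bottom number 2 means the half note gets one count
The top number 9 means 9 half-note beats per measure
Total = 9 × 15 measures
= 135 half-note beats


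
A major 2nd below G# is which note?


A 2nd spans 2 letter names, so from G we land on F
A major 2nd = 2 semitones below G#
Spell F at that pitch: F#
= F#


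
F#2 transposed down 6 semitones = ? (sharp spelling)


Working:
F#2: chromatic position 6 in octave 2 → absolute = 2×12 + 6 = 30
Transpose down 6: 30 - 6 = 24
24 = 2×12 + 0 → C in octave 2
Result = C2


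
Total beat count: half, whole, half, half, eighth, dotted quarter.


Step by step:
Beat values:
  half = 2 beats
  whole = 4 beats
  half = 2 beats
  half = 2 beats
  eighth = 0.5 beats
  dotted quarter = 1.5 beats
Sum = 2 + 4 + 2 + 2 + 0.5 + 1.5
= 12 beats


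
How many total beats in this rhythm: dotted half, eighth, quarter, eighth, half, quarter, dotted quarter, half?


Step by step:
Beat values:
  dotted half = 3 beats
  eighth = 0.5 beats
  quarter = 1 beat
  eighth = 0.5 beats
  half = 2 beats
  quarter = 1 beat
  dotted quarter = 1.5 beats
  half = 2 beats
Sum = 3 + 0.5 + 1 + 0.5 + 2 + 1 + 1.5 + 2
= 11.5 beats


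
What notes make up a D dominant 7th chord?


Dominant 7th chord = root + major 3rd + perfect 5th + minor 7th
Seventh chords stack in thirds, so the letter names are D-F-A-C
Root: D
Major 3rd above D: F#
Perfect 5th above D: A
Minor 7th above D: C
Chord = D F# A C


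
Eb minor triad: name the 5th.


Let's work it out.
Minor triad = root + minor 3rd (3 semitones) + perfect 5th (7 semitones)
A triad on Eb stacks thirds, so the chord tones use letter names E-G-B
Root: Eb
Minor 3rd above Eb: Gb
Perfect 5th above Eb: Bb
The 5th = Bb


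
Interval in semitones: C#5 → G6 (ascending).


Reasoning:
Absolute semitone position = octave×12 + chromatic position
C#5: 5×12 + 1 = 61
G6: 6×12 + 7 = 79
Difference = 79 - 61 = 18
= 18 semitones


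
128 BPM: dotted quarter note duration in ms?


Reasoning:
One quarter-note beat = 60000 / BPM = 60000 / 128 ms
Dotted quarter note = 3/2 × quarter note
Duration = 3/2 × 60000 / 128 = 90000 / 128
= 703.1 ms


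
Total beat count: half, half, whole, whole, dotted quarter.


Working:
Beat values:
  half = 2 beats
  half = 2 beats
  whole = 4 beats
  whole = 4 beats
  dotted quarter = 1.5 beats
Sum = 2 + 2 + 4 + 4 + 1.5
= 13.5 beats


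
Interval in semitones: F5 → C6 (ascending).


Let's work it out.
Absolute semitone position = octave×12 + chromatic position
F5: 5×12 + 5 = 65
C6: 6×12 + 0 = 72
Difference = 72 - 65 = 7
= 7 semitones


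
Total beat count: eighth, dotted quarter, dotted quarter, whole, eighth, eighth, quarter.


Beat values:
  eighth = 0.5 beats
  dotted quarter = 1.5 beats
  dotted quarter = 1.5 beats
  whole = 4 beats
  eighth = 0.5 beats
  eighth = 0.5 beats
  quarter = 1 beat
Sum = 0.5 + 1.5 + 1.5 + 4 + 0.5 + 0.5 + 1
= 9.5 beats


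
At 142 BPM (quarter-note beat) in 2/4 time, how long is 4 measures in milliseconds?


Quarter-note beat duration = 60000 / 142 ms
Beats per measure (2/4) = 2
One measure = 2 × 60000 / 142 = 120000 / 142 ms
4 measures = 4 × 120000 / 142 = 480000 / 142
= 3380.3 ms


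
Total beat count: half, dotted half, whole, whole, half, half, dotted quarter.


Beat values:
  half = 2 beats
  dotted half = 3 beats
  whole = 4 beats
  whole = 4 beats
  half = 2 beats
  half = 2 beats
  dotted quarter = 1.5 beats
Sum = 2 + 3 + 4 + 4 + 2 + 2 + 1.5
= 18.5 beats


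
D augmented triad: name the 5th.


Reasoning:
Augmented triad = root + major 3rd (4 semitones) + augmented 5th (8 semitones)
A triad on D stacks thirds, so the chord tones use letter names D-F-A
Root: D
Major 3rd above D: F#
Augmented 5th above D: A#
The 5th = A#


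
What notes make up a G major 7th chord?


Reasoning:
Major 7th chord = root + major 3rd + perfect 5th + major 7th
Seventh chords stack in thirds, so the letter names are G-B-D-F
Root: G
Major 3rd above G: B
Perfect 5th above G: D
Major 7th above G: F#
Chord = G B D F#


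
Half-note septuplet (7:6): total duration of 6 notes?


Septuplet: 7 notes occupy the space of 6 half notes
Space = 6 × 2 = 12 beats
Each septuplet note = 12 / 7 = 12/7 beats
6 notes = 6 × 12/7 = 72/7
= 72/7 beats


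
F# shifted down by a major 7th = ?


Step by step:
major 7th: 7 letter names, 11 semitones
Letter: F - 6 → G
Pitch: F# - 11 semitones, spelled as a G → G
= G


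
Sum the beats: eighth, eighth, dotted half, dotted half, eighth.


Step by step:
Beat values:
  eighth = 0.5 beats
  eighth = 0.5 beats
  dotted half = 3 beats
  dotted half = 3 beats
  eighth = 0.5 beats
Sum = 0.5 + 0.5 + 3 + 3 + 0.5
= 7.5 beats


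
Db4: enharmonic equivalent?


Enharmonic notes sound the same pitch but are spelled with different letter names
Db and C# name the same pitch class
= C#4


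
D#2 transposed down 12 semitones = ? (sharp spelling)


Working:
D#2: chromatic position 3 in octave 2 → absolute = 2×12 + 3 = 27
Transpose down 12: 27 - 12 = 15
15 = 1×12 + 3 → D# in octave 1
Result = D#1


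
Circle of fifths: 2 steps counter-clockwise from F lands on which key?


Solution.
Each counter-clockwise step moves down a perfect 5th (= up a perfect 4th)
From F: F → Bb → Eb
= Eb


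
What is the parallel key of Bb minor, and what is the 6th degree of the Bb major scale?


Solution.
Parallel keys share the same tonic but differ in mode
Bb minor → parallel is Bb major
Bb major scale: Bb C D Eb F G A
= Bb major; 6th degree = G


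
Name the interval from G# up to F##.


Working:
Letter names: G → F spans 7 letter names → a 7th
Semitones: G# → F## = 11 half-steps
A 7th of 11 semitones is a major 7th
= major 7th


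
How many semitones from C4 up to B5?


Solution.
Absolute semitone position = octave×12 + chromatic position
C4: 4×12 + 0 = 48
B5: 5×12 + 11 = 71
Difference = 71 - 48 = 23
= 23 semitones


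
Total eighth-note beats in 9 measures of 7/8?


Reasoning:
Time signature 7/8: the bottom number 8 means the eighth note gets one count
The top number 7 means 7 eighth-note beats per measure
Total = 7 × 9 measures
= 63 eighth-note beats


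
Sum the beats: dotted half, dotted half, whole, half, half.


Solution.
Beat values:
  dotted half = 3 beats
  dotted half = 3 beats
  whole = 4 beats
  half = 2 beats
  half = 2 beats
Sum = 3 + 3 + 4 + 2 + 2
= 14 beats


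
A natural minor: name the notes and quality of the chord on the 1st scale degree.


Working:
A natural minor scale: A B C D E F G
Diatonic triad on degree 1 stacks scale notes 1, 3, 5: A C E
A→C = 3 semitones; A→E = 7 semitones → minor triad
= A C E (minor)


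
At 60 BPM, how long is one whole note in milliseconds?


Let's work it out.
One quarter-note beat = 60000 / BPM = 60000 / 60 ms
Whole note = 4 × quarter note
Duration = 4 × 60000 / 60 = 240000 / 60
= 4000.0 ms


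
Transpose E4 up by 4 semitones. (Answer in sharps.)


Let's work it out.
E4: chromatic position 4 in octave 4 → absolute = 4×12 + 4 = 52
Transpose up 4: 52 + 4 = 56
56 = 4×12 + 8 → G# in octave 4
Result = G#4


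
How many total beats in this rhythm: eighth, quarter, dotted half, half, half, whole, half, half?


Step by step:
Beat values:
  eighth = 0.5 beats
  quarter = 1 beat
  dotted half = 3 beats
  half = 2 beats
  half = 2 beats
  whole = 4 beats
  half = 2 beats
  half = 2 beats
Sum = 0.5 + 1 + 3 + 2 + 2 + 4 + 2 + 2
= 16.5 beats


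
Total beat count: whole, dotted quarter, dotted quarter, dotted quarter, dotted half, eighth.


Let's work it out.
Beat values:
  whole = 4 beats
  dotted quarter = 1.5 beats
  dotted quarter = 1.5 beats
  dotted quarter = 1.5 beats
  dotted half = 3 beats
  eighth = 0.5 beats
Sum = 4 + 1.5 + 1.5 + 1.5 + 3 + 0.5
= 12 beats


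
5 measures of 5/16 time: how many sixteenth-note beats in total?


Reasoning:
Time signature 5/16: the bottom number 16 means the sixteenth note gets one count
The top number 5 means 5 sixteenth-note beats per measure
Total = 5 × 5 measures
= 25 sixteenth-note beats


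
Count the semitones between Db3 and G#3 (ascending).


Absolute semitone position = octave×12 + chromatic position
Db3: 3×12 + 1 = 37
G#3: 3×12 + 8 = 44
Difference = 44 - 37 = 7
= 7 semitones


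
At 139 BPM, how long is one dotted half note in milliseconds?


One quarter-note beat = 60000 / BPM = 60000 / 139 ms
Dotted half note = 3 × quarter note
Duration = 3 × 60000 / 139 = 180000 / 139
= 1295.0 ms


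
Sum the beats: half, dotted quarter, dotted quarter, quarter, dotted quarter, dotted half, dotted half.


Solution.
Beat values:
  half = 2 beats
  dotted quarter = 1.5 beats
  dotted quarter = 1.5 beats
  quarter = 1 beat
  dotted quarter = 1.5 beats
  dotted half = 3 beats
  dotted half = 3 beats
Sum = 2 + 1.5 + 1.5 + 1 + 1.5 + 3 + 3
= 13.5 beats


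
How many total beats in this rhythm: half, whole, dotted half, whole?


Step by step:
Beat values:
  half = 2 beats
  whole = 4 beats
  dotted half = 3 beats
  whole = 4 beats
Sum = 2 + 4 + 3 + 4
= 13 beats


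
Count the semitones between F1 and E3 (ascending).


Solution.
Absolute semitone position = octave×12 + chromatic position
F1: 1×12 + 5 = 17
E3: 3×12 + 4 = 40
Difference = 40 - 17 = 23
= 23 semitones


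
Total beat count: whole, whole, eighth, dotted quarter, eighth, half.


Step by step:
Beat values:
  whole = 4 beats
  whole = 4 beats
  eighth = 0.5 beats
  dotted quarter = 1.5 beats
  eighth = 0.5 beats
  half = 2 beats
Sum = 4 + 4 + 0.5 + 1.5 + 0.5 + 2
= 12.5 beats


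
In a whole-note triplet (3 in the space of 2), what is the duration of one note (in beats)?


Reasoning:
Triplet: 3 notes occupy the space of 2 whole notes
Space = 2 × 4 = 8 beats
Each triplet note = 8 / 3 = 8/3 beats
= 8/3 beats


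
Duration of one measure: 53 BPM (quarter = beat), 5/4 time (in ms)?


Quarter-note beat duration = 60000 / 53 ms
Beats per measure (5/4) = 5
One measure = 5 × 60000 / 53 = 300000 / 53 ms
= 5660.4 ms


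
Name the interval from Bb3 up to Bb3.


Let's work it out.
Letter names: B → B spans 1 letter name → a unison
Semitones: Bb3 → Bb3 = 0 half-steps
A unison of 0 semitones is a perfect unison
= perfect unison


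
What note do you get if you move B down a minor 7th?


Solution.
minor 7th: 7 letter names, 10 semitones
Letter: B - 6 → C
Pitch: B - 10 semitones, spelled as a C → C#
= C#


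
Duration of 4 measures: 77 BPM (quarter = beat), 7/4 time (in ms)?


Step by step:
Quarter-note beat duration = 60000 / 77 ms
Beats per measure (7/4) = 7
One measure = 7 × 60000 / 77 = 420000 / 77 ms
4 measures = 4 × 420000 / 77 = 1680000 / 77
= 21818.2 ms


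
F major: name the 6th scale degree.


Step by step:
Major scale pattern: W-W-H-W-W-W-H (2-2-1-2-2-2-1 semitones)
Starting from F:
  F + 2 semitones → G
  G + 2 semitones → A
  A + 1 semitone → Bb
  Bb + 2 semitones → C
  C + 2 semitones → D
  D + 2 semitones → E
  E + 1 semitone → F
Scale: F G A Bb C D E
Degree 6 = D


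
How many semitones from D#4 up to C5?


Step by step:
Absolute semitone position = octave×12 + chromatic position
D#4: 4×12 + 3 = 51
C5: 5×12 + 0 = 60
Difference = 60 - 51 = 9
= 9 semitones


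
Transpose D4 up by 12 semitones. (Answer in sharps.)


Working:
D4: chromatic position 2 in octave 4 → absolute = 4×12 + 2 = 50
Transpose up 12: 50 + 12 = 62
62 = 5×12 + 2 → D in octave 5
Result = D5


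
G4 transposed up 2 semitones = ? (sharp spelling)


Reasoning:
G4: chromatic position 7 in octave 4 → absolute = 4×12 + 7 = 55
Transpose up 2: 55 + 2 = 57
57 = 4×12 + 9 → A in octave 4
Result = A4


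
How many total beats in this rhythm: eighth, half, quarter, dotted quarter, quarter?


Beat values:
  eighth = 0.5 beats
  half = 2 beats
  quarter = 1 beat
  dotted quarter = 1.5 beats
  quarter = 1 beat
Sum = 0.5 + 2 + 1 + 1.5 + 1
= 6 beats


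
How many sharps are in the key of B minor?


Reasoning:
Sharp minor keys follow the circle of fifths: A(0), E(1), B(2), F#(3), C#(4), G#(5), D#(6), A#(7)
B minor has 2 sharps
Order of sharps: F# C# G# D# A# E# B# → first 2: F#, C#
= 2 sharps


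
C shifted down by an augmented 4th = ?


augmented 4th: 4 letter names, 6 semitones
Letter: C - 3 → G
Pitch: C - 6 semitones, spelled as a G → Gb
= Gb


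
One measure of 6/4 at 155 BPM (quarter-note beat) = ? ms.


Step by step:
Quarter-note beat duration = 60000 / 155 ms
Beats per measure (6/4) = 6
One measure = 6 × 60000 / 155 = 360000 / 155 ms
= 2322.6 ms


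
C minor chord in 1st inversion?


Root position: C Eb G
1st inversion: move root up an octave
Bass note: Eb
Notes (bottom to top) = Eb G C


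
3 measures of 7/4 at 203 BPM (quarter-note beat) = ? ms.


Working:
Quarter-note beat duration = 60000 / 203 ms
Beats per measure (7/4) = 7
One measure = 7 × 60000 / 203 = 420000 / 203 ms
3 measures = 3 × 420000 / 203 = 1260000 / 203
= 6206.9 ms


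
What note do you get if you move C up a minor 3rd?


Step by step:
minor 3rd: 3 letter names, 3 semitones
Letter: C + 2 → E
Pitch: C + 3 semitones, spelled as an E → Eb
= Eb


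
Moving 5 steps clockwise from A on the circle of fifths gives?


Solution.
Each clockwise step on the circle of fifths moves up a perfect 5th
From A: A → E → B → F#/Gb → Db → Ab
= Ab


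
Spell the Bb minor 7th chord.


Reasoning:
Minor 7th chord = root + minor 3rd + perfect 5th + minor 7th
Seventh chords stack in thirds, so the letter names are B-D-F-A
Root: Bb
Minor 3rd above Bb: Db
Perfect 5th above Bb: F
Minor 7th above Bb: Ab
Chord = Bb Db F Ab


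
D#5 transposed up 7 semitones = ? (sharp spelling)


Let's work it out.
D#5: chromatic position 3 in octave 5 → absolute = 5×12 + 3 = 63
Transpose up 7: 63 + 7 = 70
70 = 5×12 + 10 → A# in octave 5
Result = A#5


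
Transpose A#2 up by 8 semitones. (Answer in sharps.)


Reasoning:
A#2: chromatic position 10 in octave 2 → absolute = 2×12 + 10 = 34
Transpose up 8: 34 + 8 = 42
42 = 3×12 + 6 → F# in octave 3
Result = F#3


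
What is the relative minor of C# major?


Let's work it out.
The relative minor shares the major's key signature and starts on its 6th degree
6th degree = a major 6th above the tonic; a major 6th above C# is A#
→ relative minor of C# major is A# minor
= A# minor


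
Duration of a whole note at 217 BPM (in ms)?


Let's work it out.
One quarter-note beat = 60000 / BPM = 60000 / 217 ms
Whole note = 4 × quarter note
Duration = 4 × 60000 / 217 = 240000 / 217
= 1106.0 ms


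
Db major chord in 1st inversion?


Working:
Root position: Db F Ab
1st inversion: move root up an octave
Bass note: F
Notes (bottom to top) = F Ab Db


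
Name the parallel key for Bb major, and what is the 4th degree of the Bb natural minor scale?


Parallel keys share the same tonic but differ in mode
Bb major → parallel is Bb minor
Bb natural minor scale: Bb C Db Eb F Gb Ab
= Bb minor; 4th degree = Eb


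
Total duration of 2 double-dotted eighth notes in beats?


Solution.
Base eighth note = 1/2 beats
Dot 1 adds half the previous value: +1/4
Dot 2 adds half the previous value: +1/8
One double-dotted eighth = 1/2 + 1/4 + 1/8 = 7/8
2 of them = 2 × 7/8 = 7/4
= 7/4 beats


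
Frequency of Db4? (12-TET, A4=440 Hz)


Reasoning:
f = 440 × 2^(n/12) where n = semitones from A4
Db4: -8 semitones from A4
f = 440 × 2^(-8/12)
f = 277.18 Hz


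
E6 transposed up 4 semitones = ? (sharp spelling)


Solution.
E6: chromatic position 4 in octave 6 → absolute = 6×12 + 4 = 76
Transpose up 4: 76 + 4 = 80
80 = 6×12 + 8 → G# in octave 6
Result = G#6


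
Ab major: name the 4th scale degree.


Step by step:
Major scale pattern: W-W-H-W-W-W-H (2-2-1-2-2-2-1 semitones)
Starting from Ab:
  Ab + 2 semitones → Bb
  Bb + 2 semitones → C
  C + 1 semitone → Db
  Db + 2 semitones → Eb
  Eb + 2 semitones → F
  F + 2 semitones → G
  G + 1 semitone → Ab
Scale: Ab Bb C Db Eb F G
Degree 4 = Db


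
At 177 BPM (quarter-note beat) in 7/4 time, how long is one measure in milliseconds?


Let's work it out.
Quarter-note beat duration = 60000 / 177 ms
Beats per measure (7/4) = 7
One measure = 7 × 60000 / 177 = 420000 / 177 ms
= 2372.9 ms


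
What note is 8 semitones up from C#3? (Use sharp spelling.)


Let's work it out.
C#3: chromatic position 1 in octave 3 → absolute = 3×12 + 1 = 37
Transpose up 8: 37 + 8 = 45
45 = 3×12 + 9 → A in octave 3
Result = A3


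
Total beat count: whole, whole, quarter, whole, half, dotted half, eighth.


Working:
Beat values:
  whole = 4 beats
  whole = 4 beats
  quarter = 1 beat
  whole = 4 beats
  half = 2 beats
  dotted half = 3 beats
  eighth = 0.5 beats
Sum = 4 + 4 + 1 + 4 + 2 + 3 + 0.5
= 18.5 beats


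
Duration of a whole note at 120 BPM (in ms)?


Solution.
One quarter-note beat = 60000 / BPM = 60000 / 120 ms
Whole note = 4 × quarter note
Duration = 4 × 60000 / 120 = 240000 / 120
= 2000.0 ms


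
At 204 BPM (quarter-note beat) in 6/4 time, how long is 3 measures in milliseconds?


Step by step:
Quarter-note beat duration = 60000 / 204 ms
Beats per measure (6/4) = 6
One measure = 6 × 60000 / 204 = 360000 / 204 ms
3 measures = 3 × 360000 / 204 = 1080000 / 204
= 5294.1 ms


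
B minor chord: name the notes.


Minor triad = root + minor 3rd (3 semitones) + perfect 5th (7 semitones)
A triad on B stacks thirds, so the chord tones use letter names B-D-F
Root: B
Minor 3rd above B: D
Perfect 5th above B: F#
Chord = B D F#


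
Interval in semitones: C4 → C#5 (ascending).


Step by step:
Absolute semitone position = octave×12 + chromatic position
C4: 4×12 + 0 = 48
C#5: 5×12 + 1 = 61
Difference = 61 - 48 = 13
= 13 semitones
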